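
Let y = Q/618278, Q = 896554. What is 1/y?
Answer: 309139/448277 ≈ 0.68962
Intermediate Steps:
y = 448277/309139 (y = 896554/618278 = 896554*(1/618278) = 448277/309139 ≈ 1.4501)
1/y = 1/(448277/309139) = 309139/448277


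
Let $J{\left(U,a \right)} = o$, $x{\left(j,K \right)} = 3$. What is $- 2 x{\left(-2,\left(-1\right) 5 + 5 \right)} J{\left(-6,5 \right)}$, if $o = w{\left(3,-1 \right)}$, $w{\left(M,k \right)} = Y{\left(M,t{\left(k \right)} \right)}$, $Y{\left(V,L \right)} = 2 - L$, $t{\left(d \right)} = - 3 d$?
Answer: $6$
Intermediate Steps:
$w{\left(M,k \right)} = 2 + 3 k$ ($w{\left(M,k \right)} = 2 - - 3 k = 2 + 3 k$)
$o = -1$ ($o = 2 + 3 \left(-1\right) = 2 - 3 = -1$)
$J{\left(U,a \right)} = -1$
$- 2 x{\left(-2,\left(-1\right) 5 + 5 \right)} J{\left(-6,5 \right)} = \left(-2\right) 3 \left(-1\right) = \left(-6\right) \left(-1\right) = 6$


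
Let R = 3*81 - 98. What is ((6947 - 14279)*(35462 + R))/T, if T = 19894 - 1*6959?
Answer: -20082348/995 ≈ -20183.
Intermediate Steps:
R = 145 (R = 243 - 98 = 145)
T = 12935 (T = 19894 - 6959 = 12935)
((6947 - 14279)*(35462 + R))/T = ((6947 - 14279)*(35462 + 145))/12935 = -7332*35607*(1/12935) = -261070524*1/12935 = -20082348/995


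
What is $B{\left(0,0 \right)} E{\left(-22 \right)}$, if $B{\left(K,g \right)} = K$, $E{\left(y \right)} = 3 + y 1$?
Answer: $0$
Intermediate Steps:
$E{\left(y \right)} = 3 + y$
$B{\left(0,0 \right)} E{\left(-22 \right)} = 0 \left(3 - 22\right) = 0 \left(-19\right) = 0$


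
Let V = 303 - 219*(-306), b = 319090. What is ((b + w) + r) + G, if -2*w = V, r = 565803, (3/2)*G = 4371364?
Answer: 22592863/6 ≈ 3.7655e+6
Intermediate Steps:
G = 8742728/3 (G = (⅔)*4371364 = 8742728/3 ≈ 2.9142e+6)
V = 67317 (V = 303 + 67014 = 67317)
w = -67317/2 (w = -½*67317 = -67317/2 ≈ -33659.)
((b + w) + r) + G = ((319090 - 67317/2) + 565803) + 8742728/3 = (570863/2 + 565803) + 8742728/3 = 1702469/2 + 8742728/3 = 22592863/6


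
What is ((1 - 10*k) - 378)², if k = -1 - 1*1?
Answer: 127449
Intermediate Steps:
k = -2 (k = -1 - 1 = -2)
((1 - 10*k) - 378)² = ((1 - 10*(-2)) - 378)² = ((1 + 20) - 378)² = (21 - 378)² = (-357)² = 127449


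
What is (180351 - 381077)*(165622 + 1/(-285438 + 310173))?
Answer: -822306209484146/24735 ≈ -3.3245e+10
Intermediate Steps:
(180351 - 381077)*(165622 + 1/(-285438 + 310173)) = -200726*(165622 + 1/24735) = -200726*4096660171/24735 = -822306209484146/24735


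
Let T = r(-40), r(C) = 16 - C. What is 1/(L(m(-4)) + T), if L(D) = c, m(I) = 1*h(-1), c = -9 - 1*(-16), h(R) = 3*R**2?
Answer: 1/63 ≈ 0.015873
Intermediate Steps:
c = 7 (c = -9 + 16 = 7)
T = 56 (T = 16 - 1*(-40) = 16 + 40 = 56)
m(I) = 3 (m(I) = 1*(3*(-1)**2) = 1*(3*1) = 1*3 = 3)
L(D) = 7
1/(L(m(-4)) + T) = 1/(7 + 56) = 1/63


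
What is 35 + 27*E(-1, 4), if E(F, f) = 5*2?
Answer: 305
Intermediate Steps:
E(F, f) = 10
35 + 27*E(-1, 4) = 35 + 27*10 = 35 + 270 = 305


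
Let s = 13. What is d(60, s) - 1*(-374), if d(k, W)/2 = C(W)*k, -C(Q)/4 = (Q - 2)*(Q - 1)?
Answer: -62986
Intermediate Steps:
C(Q) = -4*(-1 + Q)*(-2 + Q) (C(Q) = -4*(Q - 2)*(Q - 1) = -4*(-2 + Q)*(-1 + Q) = -4*(-1 + Q)*(-2 + Q))
d(k, W) = 2*k*(-8 - 4*W² + 12*W) (d(k, W) = 2*((-8 - 4*W² + 12*W)*k) = 2*(k*(-8 - 4*W² + 12*W)) = 2*k*(-8 - 4*W² + 12*W))
d(60, s) - 1*(-374) = 8*60*(-2 - 1*13² + 3*13) - 1*(-374) = 8*60*(-2 - 1*169 + 39) + 374 = 8*60*(-2 - 169 + 39) + 374 = 8*60*(-132) + 374 = -63360 + 374 = -62986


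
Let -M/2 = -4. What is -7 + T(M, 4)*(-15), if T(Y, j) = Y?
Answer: -127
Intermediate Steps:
M = 8 (M = -2*(-4) = 8)
-7 + T(M, 4)*(-15) = -7 + 8*(-15) = -7 - 120 = -127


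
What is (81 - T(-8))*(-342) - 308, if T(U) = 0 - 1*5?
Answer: -29720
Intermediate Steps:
T(U) = -5 (T(U) = 0 - 5 = -5)
(81 - T(-8))*(-342) - 308 = (81 - 1*(-5))*(-342) - 308 = (81 + 5)*(-342) - 308 = 86*(-342) - 308 = -29412 - 308 = -29720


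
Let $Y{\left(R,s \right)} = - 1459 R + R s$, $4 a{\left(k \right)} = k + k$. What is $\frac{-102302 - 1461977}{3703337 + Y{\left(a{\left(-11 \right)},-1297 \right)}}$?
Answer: $- \frac{1564279}{3718495} \approx -0.42068$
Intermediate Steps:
$a{\left(k \right)} = \frac{k}{2}$ ($a{\left(k \right)} = \frac{k + k}{4} = \frac{2 k}{4} = \frac{k}{2}$)
$\frac{-102302 - 1461977}{3703337 + Y{\left(a{\left(-11 \right)},-1297 \right)}} = \frac{-102302 - 1461977}{3703337 + \frac{1}{2} \left(-11\right) \left(-1459 - 1297\right)} = - \frac{1564279}{3703337 - -15158} = - \frac{1564279}{3703337 + 15158} = - \frac{1564279}{3718495}$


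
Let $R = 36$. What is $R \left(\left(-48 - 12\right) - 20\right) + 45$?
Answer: $-2835$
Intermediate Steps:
$R \left(\left(-48 - 12\right) - 20\right) + 45 = 36 \left(\left(-48 - 12\right) - 20\right) + 45 = 36 \left(-60 - 20\right) + 45 = 36 \left(-80\right) + 45 = -2880 + 45 = -2835$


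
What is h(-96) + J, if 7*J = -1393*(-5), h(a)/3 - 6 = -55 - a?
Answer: 1136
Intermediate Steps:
h(a) = -147 - 3*a (h(a) = 18 + 3*(-55 - a) = 18 + (-165 - 3*a) = -147 - 3*a)
J = 995 (J = (-1393*(-5))/7 = (⅐)*6965 = 995)
h(-96) + J = (-147 - 3*(-96)) + 995 = (-147 + 288) + 995 = 141 + 995 = 1136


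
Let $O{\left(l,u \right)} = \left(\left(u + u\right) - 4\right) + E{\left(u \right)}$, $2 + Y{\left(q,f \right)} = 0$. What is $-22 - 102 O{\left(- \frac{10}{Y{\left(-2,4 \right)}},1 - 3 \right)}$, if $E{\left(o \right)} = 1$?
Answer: $692$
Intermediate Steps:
$Y{\left(q,f \right)} = -2$ ($Y{\left(q,f \right)} = -2 + 0 = -2$)
$O{\left(l,u \right)} = -3 + 2 u$ ($O{\left(l,u \right)} = \left(\left(u + u\right) - 4\right) + 1 = \left(2 u - 4\right) + 1 = \left(-4 + 2 u\right) + 1 = -3 + 2 u$)
$-22 - 102 O{\left(- \frac{10}{Y{\left(-2,4 \right)}},1 - 3 \right)} = -22 - 102 \left(-3 + 2 \left(1 - 3\right)\right) = -22 - 102 \left(-3 + 2 \left(-2\right)\right) = -22 - 102 \left(-3 - 4\right) = -22 - -714 = -22 + 714 = 692$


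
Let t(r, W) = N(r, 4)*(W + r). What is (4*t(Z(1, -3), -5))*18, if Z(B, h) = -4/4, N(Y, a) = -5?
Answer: 2160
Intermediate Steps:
Z(B, h) = -1 (Z(B, h) = -4*¼ = -1)
t(r, W) = -5*W - 5*r (t(r, W) = -5*(W + r) = -5*W - 5*r)
(4*t(Z(1, -3), -5))*18 = (4*(-5*(-5) - 5*(-1)))*18 = (4*(25 + 5))*18 = (4*30)*18 = 120*18 = 2160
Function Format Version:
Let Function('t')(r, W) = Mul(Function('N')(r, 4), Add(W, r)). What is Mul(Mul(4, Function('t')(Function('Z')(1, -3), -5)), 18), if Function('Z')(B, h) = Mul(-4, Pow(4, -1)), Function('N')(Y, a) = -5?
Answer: 2160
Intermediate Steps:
Function('Z')(B, h) = -1 (Function('Z')(B, h) = Mul(-4, Rational(1, 4)) = -1)
Function('t')(r, W) = Add(Mul(-5, W), Mul(-5, r)) (Function('t')(r, W) = Mul(-5, Add(W, r)) = Add(Mul(-5, W), Mul(-5, r)))
Mul(Mul(4, Function('t')(Function('Z')(1, -3), -5)), 18) = Mul(Mul(4, Add(Mul(-5, -5), Mul(-5, -1))), 18) = Mul(Mul(4, Add(25, 5)), 18) = Mul(Mul(4, 30), 18) = Mul(120, 18) = 2160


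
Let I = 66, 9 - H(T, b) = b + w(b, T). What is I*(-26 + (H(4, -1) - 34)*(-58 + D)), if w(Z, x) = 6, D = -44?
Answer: 200244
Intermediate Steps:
H(T, b) = 3 - b (H(T, b) = 9 - (b + 6) = 9 - (6 + b) = 9 + (-6 - b) = 3 - b)
I*(-26 + (H(4, -1) - 34)*(-58 + D)) = 66*(-26 + ((3 - 1*(-1)) - 34)*(-58 - 44)) = 66*(-26 + ((3 + 1) - 34)*(-102)) = 66*(-26 + (4 - 34)*(-102)) = 66*(-26 - 30*(-102)) = 66*(-26 + 3060) = 66*3034 = 200244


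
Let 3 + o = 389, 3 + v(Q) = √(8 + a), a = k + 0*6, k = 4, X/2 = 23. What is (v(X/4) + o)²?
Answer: 146701 + 1532*√3 ≈ 1.4935e+5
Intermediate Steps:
X = 46 (X = 2*23 = 46)
a = 4 (a = 4 + 0*6 = 4 + 0 = 4)
v(Q) = -3 + 2*√3 (v(Q) = -3 + √(8 + 4) = -3 + √12 = -3 + 2*√3)
o = 386 (o = -3 + 389 = 386)
(v(X/4) + o)² = ((-3 + 2*√3) + 386)² = (383 + 2*√3)²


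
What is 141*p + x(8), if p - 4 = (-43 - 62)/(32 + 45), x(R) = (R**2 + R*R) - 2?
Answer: 5475/11 ≈ 497.73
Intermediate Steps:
x(R) = -2 + 2*R**2 (x(R) = (R**2 + R**2) - 2 = 2*R**2 - 2 = -2 + 2*R**2)
p = 29/11 (p = 4 + (-43 - 62)/(32 + 45) = 4 - 105/77 = 4 - 105*1/77 = 4 - 15/11 = 29/11 ≈ 2.6364)
141*p + x(8) = 141*(29/11) + (-2 + 2*8**2) = 4089/11 + (-2 + 2*64) = 4089/11 + (-2 + 128) = 4089/11 + 126 = 5475/11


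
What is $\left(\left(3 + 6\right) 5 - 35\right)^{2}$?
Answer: $100$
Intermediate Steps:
$\left(\left(3 + 6\right) 5 - 35\right)^{2} = \left(9 \cdot 5 - 35\right)^{2} = \left(45 - 35\right)^{2} = 10^{2} = 100$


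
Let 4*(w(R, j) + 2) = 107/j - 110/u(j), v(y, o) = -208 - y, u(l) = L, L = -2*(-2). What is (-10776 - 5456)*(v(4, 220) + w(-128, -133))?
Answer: 477271525/133 ≈ 3.5885e+6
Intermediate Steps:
L = 4
u(l) = 4
w(R, j) = -71/8 + 107/(4*j) (w(R, j) = -2 + (107/j - 110/4)/4 = -2 + (107/j - 110*1/4)/4 = -2 + (107/j - 55/2)/4 = -2 + (-55/2 + 107/j)/4 = -2 + (-55/8 + 107/(4*j)) = -71/8 + 107/(4*j))
(-10776 - 5456)*(v(4, 220) + w(-128, -133)) = (-10776 - 5456)*((-208 - 1*4) + (1/8)*(214 - 71*(-133))/(-133)) = -16232*((-208 - 4) + (1/8)*(-1/133)*(214 + 9443)) = -16232*(-212 + (1/8)*(-1/133)*9657) = -16232*(-212 - 9657/1064) = -16232*(-235225/1064) = 477271525/133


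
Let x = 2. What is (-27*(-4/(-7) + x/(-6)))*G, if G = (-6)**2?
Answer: -1620/7 ≈ -231.43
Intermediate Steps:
G = 36
(-27*(-4/(-7) + x/(-6)))*G = -27*(-4/(-7) + 2/(-6))*36 = -27*(-4*(-1/7) + 2*(-1/6))*36 = -27*(4/7 - 1/3)*36 = -27*5/21*36 = -45/7*36 = -1620/7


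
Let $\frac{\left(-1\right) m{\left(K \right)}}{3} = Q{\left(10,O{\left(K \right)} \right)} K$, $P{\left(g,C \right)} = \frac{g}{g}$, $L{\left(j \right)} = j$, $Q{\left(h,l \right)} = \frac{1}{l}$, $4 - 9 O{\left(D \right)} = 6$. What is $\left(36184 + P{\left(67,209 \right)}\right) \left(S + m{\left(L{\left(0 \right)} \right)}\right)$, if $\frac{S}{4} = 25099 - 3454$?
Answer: $3132897300$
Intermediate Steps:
$S = 86580$ ($S = 4 \left(25099 - 3454\right) = 4 \cdot 21645 = 86580$)
$O{\left(D \right)} = - \frac{2}{9}$ ($O{\left(D \right)} = \frac{4}{9} - \frac{2}{3} = - \frac{2}{9}$)
$P{\left(g,C \right)} = 1$
$m{\left(K \right)} = \frac{27 K}{2}$ ($m{\left(K \right)} = - 3 \frac{K}{- \frac{2}{9}} = - 3 \left(- \frac{9 K}{2}\right) = \frac{27 K}{2}$)
$\left(36184 + P{\left(67,209 \right)}\right) \left(S + m{\left(L{\left(0 \right)} \right)}\right) = \left(36184 + 1\right) \left(86580 + \frac{27}{2} \cdot 0\right) = 36185 \left(86580 + 0\right) = 36185 \cdot 86580 = 3132897300$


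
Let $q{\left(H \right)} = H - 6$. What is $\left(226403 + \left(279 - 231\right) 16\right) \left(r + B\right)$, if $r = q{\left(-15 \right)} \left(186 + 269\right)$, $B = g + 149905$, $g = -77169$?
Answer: $14352890951$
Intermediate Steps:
$q{\left(H \right)} = -6 + H$ ($q{\left(H \right)} = H - 6 = -6 + H$)
$B = 72736$ ($B = -77169 + 149905 = 72736$)
$r = -9555$ ($r = \left(-6 - 15\right) \left(186 + 269\right) = \left(-21\right) 455 = -9555$)
$\left(226403 + \left(279 - 231\right) 16\right) \left(r + B\right) = \left(226403 + \left(279 - 231\right) 16\right) \left(-9555 + 72736\right) = \left(226403 + 48 \cdot 16\right) 63181 = \left(226403 + 768\right) 63181 = 227171 \cdot 63181 = 14352890951$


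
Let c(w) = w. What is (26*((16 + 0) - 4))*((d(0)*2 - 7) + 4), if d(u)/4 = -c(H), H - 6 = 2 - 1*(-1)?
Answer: -23400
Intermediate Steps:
H = 9 (H = 6 + (2 - 1*(-1)) = 6 + (2 + 1) = 6 + 3 = 9)
d(u) = -36 (d(u) = 4*(-1*9) = 4*(-9) = -36)
(26*((16 + 0) - 4))*((d(0)*2 - 7) + 4) = (26*((16 + 0) - 4))*((-36*2 - 7) + 4) = (26*(16 - 4))*((-72 - 7) + 4) = (26*12)*(-79 + 4) = 312*(-75) = -23400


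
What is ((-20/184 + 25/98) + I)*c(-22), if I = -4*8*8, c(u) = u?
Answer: 6343634/1127 ≈ 5628.8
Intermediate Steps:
I = -256 (I = -32*8 = -256)
((-20/184 + 25/98) + I)*c(-22) = ((-20/184 + 25/98) - 256)*(-22) = ((-20*1/184 + 25*(1/98)) - 256)*(-22) = ((-5/46 + 25/98) - 256)*(-22) = (165/1127 - 256)*(-22) = -288347/1127*(-22) = 6343634/1127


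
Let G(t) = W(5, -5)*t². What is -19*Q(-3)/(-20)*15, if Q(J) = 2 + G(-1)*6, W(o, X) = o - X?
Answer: 1767/2 ≈ 883.50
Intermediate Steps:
G(t) = 10*t² (G(t) = (5 - 1*(-5))*t² = (5 + 5)*t² = 10*t²)
Q(J) = 62 (Q(J) = 2 + (10*(-1)²)*6 = 2 + (10*1)*6 = 2 + 10*6 = 2 + 60 = 62)
-19*Q(-3)/(-20)*15 = -1178/(-20)*15 = -1178*(-1)/20*15 = -19*(-31/10)*15 = (589/10)*15 = 1767/2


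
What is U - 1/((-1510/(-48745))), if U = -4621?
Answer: -1405291/302 ≈ -4653.3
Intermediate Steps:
U - 1/((-1510/(-48745))) = -4621 - 1/((-1510/(-48745))) = -4621 - 1/((-1510*(-1/48745))) = -4621 - 1/302/9749 = -4621 - 1*9749/302 = -4621 - 9749/302 = -1405291/302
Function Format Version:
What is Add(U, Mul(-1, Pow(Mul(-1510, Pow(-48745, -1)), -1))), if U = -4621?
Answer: Rational(-1405291, 302) ≈ -4653.3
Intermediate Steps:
Add(U, Mul(-1, Pow(Mul(-1510, Pow(-48745, -1)), -1))) = Add(-4621, Mul(-1, Pow(Mul(-1510, Pow(-48745, -1)), -1))) = Add(-4621, Mul(-1, Pow(Mul(-1510, Rational(-1, 48745)), -1))) = Add(-4621, Mul(-1, Pow(Rational(302, 9749), -1))) = Add(-4621, Mul(-1, Rational(9749, 302))) = Add(-4621, Rational(-9749, 302)) = Rational(-1405291, 302)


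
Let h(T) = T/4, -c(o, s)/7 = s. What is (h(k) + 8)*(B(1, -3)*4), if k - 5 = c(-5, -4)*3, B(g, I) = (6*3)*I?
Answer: -6534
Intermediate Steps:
B(g, I) = 18*I
c(o, s) = -7*s
k = 89 (k = 5 - 7*(-4)*3 = 5 + 28*3 = 5 + 84 = 89)
h(T) = T/4 (h(T) = T*(¼) = T/4)
(h(k) + 8)*(B(1, -3)*4) = ((¼)*89 + 8)*((18*(-3))*4) = (89/4 + 8)*(-54*4) = (121/4)*(-216) = -6534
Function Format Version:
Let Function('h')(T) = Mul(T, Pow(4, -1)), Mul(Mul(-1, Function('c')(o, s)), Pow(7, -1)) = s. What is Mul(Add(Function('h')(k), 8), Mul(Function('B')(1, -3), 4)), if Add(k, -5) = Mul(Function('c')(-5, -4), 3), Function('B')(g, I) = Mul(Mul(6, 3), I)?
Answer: -6534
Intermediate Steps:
Function('B')(g, I) = Mul(18, I)
Function('c')(o, s) = Mul(-7, s)
k = 89 (k = Add(5, Mul(Mul(-7, -4), 3)) = Add(5, Mul(28, 3)) = Add(5, 84) = 89)
Function('h')(T) = Mul(Rational(1, 4), T) (Function('h')(T) = Mul(T, Rational(1, 4)) = Mul(Rational(1, 4), T))
Mul(Add(Function('h')(k), 8), Mul(Function('B')(1, -3), 4)) = Mul(Add(Mul(Rational(1, 4), 89), 8), Mul(Mul(18, -3), 4)) = Mul(Add(Rational(89, 4), 8), Mul(-54, 4)) = Mul(Rational(121, 4), -216) = -6534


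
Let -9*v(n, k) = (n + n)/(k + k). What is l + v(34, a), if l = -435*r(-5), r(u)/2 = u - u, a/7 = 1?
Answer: -34/63 ≈ -0.53968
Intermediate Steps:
a = 7 (a = 7*1 = 7)
v(n, k) = -n/(9*k) (v(n, k) = -(n + n)/(9*(k + k)) = -2*n/(9*(2*k)) = -2*n*1/(2*k)/9 = -n/(9*k))
r(u) = 0 (r(u) = 2*(u - u) = 2*0 = 0)
l = 0 (l = -435*0 = 0)
l + v(34, a) = 0 - 1/9*34/7 = 0 - 1/9*34*1/7 = 0 - 34/63 = -34/63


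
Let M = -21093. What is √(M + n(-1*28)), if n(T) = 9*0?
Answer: I*√21093 ≈ 145.23*I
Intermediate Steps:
n(T) = 0
√(M + n(-1*28)) = √(-21093 + 0) = √(-21093) = I*√21093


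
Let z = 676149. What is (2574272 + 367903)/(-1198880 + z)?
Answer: -2942175/522731 ≈ -5.6285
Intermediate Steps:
(2574272 + 367903)/(-1198880 + z) = (2574272 + 367903)/(-1198880 + 676149) = 2942175/(-522731) = 2942175*(-1/522731) = -2942175/522731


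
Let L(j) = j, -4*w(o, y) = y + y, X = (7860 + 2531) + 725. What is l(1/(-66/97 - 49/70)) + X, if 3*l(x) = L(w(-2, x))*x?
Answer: 59789859058/5378763 ≈ 11116.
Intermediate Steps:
X = 11116 (X = 10391 + 725 = 11116)
w(o, y) = -y/2 (w(o, y) = -(y + y)/4 = -y/2)
l(x) = -x²/6 (l(x) = ((-x/2)*x)/3 = (-x²/2)/3 = -x²/6)
l(1/(-66/97 - 49/70)) + X = -1/(6*(-66/97 - 49/70)²) + 11116 = -1/(6*(-66*1/97 - 49*1/70)²) + 11116 = -1/(6*(-66/97 - 7/10)²) + 11116 = -(1/(-1339/970))²/6 + 11116 = -(-970/1339)²/6 + 11116 = -⅙*940900/1792921 + 11116 = -470450/5378763 + 11116 = 59789859058/5378763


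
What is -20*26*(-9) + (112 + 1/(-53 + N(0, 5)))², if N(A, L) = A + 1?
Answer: 46562049/2704 ≈ 17220.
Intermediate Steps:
N(A, L) = 1 + A
-20*26*(-9) + (112 + 1/(-53 + N(0, 5)))² = -20*26*(-9) + (112 + 1/(-53 + (1 + 0)))² = -520*(-9) + (112 + 1/(-53 + 1))² = 4680 + (112 + 1/(-52))² = 4680 + (112 - 1/52)² = 4680 + (5823/52)² = 4680 + 33907329/2704 = 46562049/2704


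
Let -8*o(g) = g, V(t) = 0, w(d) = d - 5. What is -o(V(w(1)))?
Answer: 0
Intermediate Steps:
w(d) = -5 + d
o(g) = -g/8
-o(V(w(1))) = -(-1)*0/8 = -1*0 = 0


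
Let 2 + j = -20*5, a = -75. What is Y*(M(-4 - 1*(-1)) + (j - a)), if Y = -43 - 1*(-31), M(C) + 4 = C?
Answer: 408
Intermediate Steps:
M(C) = -4 + C
Y = -12 (Y = -43 + 31 = -12)
j = -102 (j = -2 - 20*5 = -2 - 100 = -102)
Y*(M(-4 - 1*(-1)) + (j - a)) = -12*((-4 + (-4 - 1*(-1))) + (-102 - 1*(-75))) = -12*((-4 + (-4 + 1)) + (-102 + 75)) = -12*((-4 - 3) - 27) = -12*(-7 - 27) = -12*(-34) = 408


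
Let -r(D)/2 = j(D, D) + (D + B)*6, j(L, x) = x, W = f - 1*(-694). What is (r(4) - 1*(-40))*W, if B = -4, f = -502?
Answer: 6144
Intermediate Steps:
W = 192 (W = -502 - 1*(-694) = -502 + 694 = 192)
r(D) = 48 - 14*D (r(D) = -2*(D + (D - 4)*6) = -2*(D + (-4 + D)*6) = -2*(D + (-24 + 6*D)) = -2*(-24 + 7*D) = 48 - 14*D)
(r(4) - 1*(-40))*W = ((48 - 14*4) - 1*(-40))*192 = ((48 - 56) + 40)*192 = (-8 + 40)*192 = 32*192 = 6144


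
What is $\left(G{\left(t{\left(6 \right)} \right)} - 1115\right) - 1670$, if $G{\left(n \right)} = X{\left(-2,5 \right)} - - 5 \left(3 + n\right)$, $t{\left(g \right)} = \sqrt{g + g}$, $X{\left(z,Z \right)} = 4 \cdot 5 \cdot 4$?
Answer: $-2690 + 10 \sqrt{3} \approx -2672.7$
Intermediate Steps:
$X{\left(z,Z \right)} = 80$ ($X{\left(z,Z \right)} = 20 \cdot 4 = 80$)
$t{\left(g \right)} = \sqrt{2} \sqrt{g}$ ($t{\left(g \right)} = \sqrt{2 g} = \sqrt{2} \sqrt{g}$)
$G{\left(n \right)} = 95 + 5 n$ ($G{\left(n \right)} = 80 - - 5 \left(3 + n\right) = 80 - \left(-15 - 5 n\right) = 80 + \left(15 + 5 n\right) = 95 + 5 n$)
$\left(G{\left(t{\left(6 \right)} \right)} - 1115\right) - 1670 = \left(\left(95 + 5 \sqrt{2} \sqrt{6}\right) - 1115\right) - 1670 = \left(\left(95 + 5 \cdot 2 \sqrt{3}\right) - 1115\right) - 1670 = \left(\left(95 + 10 \sqrt{3}\right) - 1115\right) - 1670 = \left(-1020 + 10 \sqrt{3}\right) - 1670 = -2690 + 10 \sqrt{3}$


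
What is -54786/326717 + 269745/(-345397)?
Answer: -107053197207/112847071649 ≈ -0.94866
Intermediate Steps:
-54786/326717 + 269745/(-345397) = -54786*1/326717 + 269745*(-1/345397) = -54786/326717 - 269745/345397 = -107053197207/112847071649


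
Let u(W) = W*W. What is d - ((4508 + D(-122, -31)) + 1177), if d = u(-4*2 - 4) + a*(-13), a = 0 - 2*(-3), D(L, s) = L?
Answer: -5497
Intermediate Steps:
u(W) = W²
a = 6 (a = 0 + 6 = 6)
d = 66 (d = (-4*2 - 4)² + 6*(-13) = (-8 - 4)² - 78 = (-12)² - 78 = 144 - 78 = 66)
d - ((4508 + D(-122, -31)) + 1177) = 66 - ((4508 - 122) + 1177) = 66 - (4386 + 1177) = 66 - 1*5563 = 66 - 5563 = -5497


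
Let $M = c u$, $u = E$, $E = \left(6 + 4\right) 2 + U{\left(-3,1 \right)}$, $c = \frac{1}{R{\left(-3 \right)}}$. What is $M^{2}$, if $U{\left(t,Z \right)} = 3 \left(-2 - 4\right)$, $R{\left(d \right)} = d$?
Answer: $\frac{4}{9} \approx 0.44444$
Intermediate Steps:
$U{\left(t,Z \right)} = -18$ ($U{\left(t,Z \right)} = 3 \left(-6\right) = -18$)
$c = - \frac{1}{3}$ ($c = \frac{1}{-3} = - \frac{1}{3} \approx -0.33333$)
$E = 2$ ($E = \left(6 + 4\right) 2 - 18 = 10 \cdot 2 - 18 = 20 - 18 = 2$)
$u = 2$
$M = - \frac{2}{3}$ ($M = \left(- \frac{1}{3}\right) 2 = - \frac{2}{3} \approx -0.66667$)
$M^{2} = \left(- \frac{2}{3}\right)^{2} = \frac{4}{9}$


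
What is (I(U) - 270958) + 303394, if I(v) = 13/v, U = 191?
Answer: 6195289/191 ≈ 32436.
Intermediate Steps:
(I(U) - 270958) + 303394 = (13/191 - 270958) + 303394 = -51752965/191 + 303394 = 6195289/191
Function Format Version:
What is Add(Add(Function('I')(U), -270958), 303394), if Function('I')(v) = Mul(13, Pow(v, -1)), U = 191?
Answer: Rational(6195289, 191) ≈ 32436.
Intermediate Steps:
Add(Add(Function('I')(U), -270958), 303394) = Add(Add(Mul(13, Pow(191, -1)), -270958), 303394) = Add(Add(Mul(13, Rational(1, 191)), -270958), 303394) = Add(Add(Rational(13, 191), -270958), 303394) = Add(Rational(-51752965, 191), 303394) = Rational(6195289, 191)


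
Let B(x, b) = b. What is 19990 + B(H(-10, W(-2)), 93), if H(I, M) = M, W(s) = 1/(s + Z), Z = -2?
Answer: 20083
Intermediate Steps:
W(s) = 1/(-2 + s) (W(s) = 1/(s - 2) = 1/(-2 + s))
19990 + B(H(-10, W(-2)), 93) = 19990 + 93 = 20083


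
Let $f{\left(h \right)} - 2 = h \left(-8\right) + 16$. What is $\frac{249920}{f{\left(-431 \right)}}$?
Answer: $\frac{124960}{1733} \approx 72.106$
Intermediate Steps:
$f{\left(h \right)} = 18 - 8 h$ ($f{\left(h \right)} = 2 + \left(h \left(-8\right) + 16\right) = 2 - \left(-16 + 8 h\right) = 18 - 8 h$)
$\frac{249920}{f{\left(-431 \right)}} = \frac{249920}{18 - -3448} = \frac{249920}{18 + 3448} = \frac{249920}{3466} = 249920 \cdot \frac{1}{3466} = \frac{124960}{1733}$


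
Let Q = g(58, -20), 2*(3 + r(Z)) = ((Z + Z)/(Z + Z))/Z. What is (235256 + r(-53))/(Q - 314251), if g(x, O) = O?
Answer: -24936817/33312726 ≈ -0.74857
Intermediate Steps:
r(Z) = -3 + 1/(2*Z) (r(Z) = -3 + (((Z + Z)/(Z + Z))/Z)/2 = -3 + (((2*Z)/((2*Z)))/Z)/2 = -3 + (((2*Z)*(1/(2*Z)))/Z)/2 = -3 + (1/Z)/2 = -3 + 1/(2*Z))
Q = -20
(235256 + r(-53))/(Q - 314251) = (235256 + (-3 + (½)/(-53)))/(-20 - 314251) = (235256 + (-3 + (½)*(-1/53)))/(-314271) = (235256 + (-3 - 1/106))*(-1/314271) = (235256 - 319/106)*(-1/314271) = (24936817/106)*(-1/314271) = -24936817/33312726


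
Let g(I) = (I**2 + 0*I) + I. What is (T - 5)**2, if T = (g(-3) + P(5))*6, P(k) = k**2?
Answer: 32761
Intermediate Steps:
g(I) = I + I**2 (g(I) = (I**2 + 0) + I = I**2 + I = I + I**2)
T = 186 (T = (-3*(1 - 3) + 5**2)*6 = (-3*(-2) + 25)*6 = (6 + 25)*6 = 31*6 = 186)
(T - 5)**2 = (186 - 5)**2 = 181**2 = 32761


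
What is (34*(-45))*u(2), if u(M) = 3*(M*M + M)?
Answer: -27540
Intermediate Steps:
u(M) = 3*M + 3*M**2 (u(M) = 3*(M**2 + M) = 3*(M + M**2) = 3*M + 3*M**2)
(34*(-45))*u(2) = (34*(-45))*(3*2*(1 + 2)) = -4590*2*3 = -1530*18 = -27540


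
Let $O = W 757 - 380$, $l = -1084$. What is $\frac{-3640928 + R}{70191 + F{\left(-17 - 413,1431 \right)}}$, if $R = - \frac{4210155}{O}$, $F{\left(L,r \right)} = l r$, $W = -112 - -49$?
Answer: $\frac{175018839733}{71193775923} \approx 2.4583$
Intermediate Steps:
$W = -63$ ($W = -112 + 49 = -63$)
$O = -48071$ ($O = \left(-63\right) 757 - 380 = -47691 - 380 = -48071$)
$F{\left(L,r \right)} = - 1084 r$
$R = \frac{4210155}{48071}$ ($R = - \frac{4210155}{-48071} = \left(-4210155\right) \left(- \frac{1}{48071}\right) = \frac{4210155}{48071} \approx 87.582$)
$\frac{-3640928 + R}{70191 + F{\left(-17 - 413,1431 \right)}} = \frac{-3640928 + \frac{4210155}{48071}}{70191 - 1551204} = - \frac{175018839733}{48071 \left(70191 - 1551204\right)} = - \frac{175018839733}{48071 \left(-1481013\right)} = \left(- \frac{175018839733}{48071}\right) \left(- \frac{1}{1481013}\right) = \frac{175018839733}{71193775923}$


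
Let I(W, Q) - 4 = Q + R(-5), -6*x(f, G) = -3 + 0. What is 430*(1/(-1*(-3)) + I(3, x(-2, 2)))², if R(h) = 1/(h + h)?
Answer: 433526/45 ≈ 9633.9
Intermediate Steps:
x(f, G) = ½ (x(f, G) = -(-3 + 0)/6 = -⅙*(-3) = ½)
R(h) = 1/(2*h)
I(W, Q) = 39/10 + Q (I(W, Q) = 4 + (Q + (½)/(-5)) = 4 + (Q + (½)*(-⅕)) = 4 + (Q - ⅒) = 4 + (-⅒ + Q) = 39/10 + Q)
430*(1/(-1*(-3)) + I(3, x(-2, 2)))² = 430*(1/(-1*(-3)) + (39/10 + ½))² = 430*(1/3 + 22/5)² = 430*(⅓ + 22/5)² = 430*(71/15)² = 430*(5041/225) = 433526/45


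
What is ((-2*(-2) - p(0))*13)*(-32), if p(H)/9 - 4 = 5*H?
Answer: 13312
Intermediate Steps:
p(H) = 36 + 45*H (p(H) = 36 + 9*(5*H) = 36 + 45*H)
((-2*(-2) - p(0))*13)*(-32) = ((-2*(-2) - (36 + 45*0))*13)*(-32) = ((4 - (36 + 0))*13)*(-32) = ((4 - 1*36)*13)*(-32) = ((4 - 36)*13)*(-32) = -32*13*(-32) = -416*(-32) = 13312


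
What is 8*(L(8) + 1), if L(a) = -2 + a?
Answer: 56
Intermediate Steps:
8*(L(8) + 1) = 8*((-2 + 8) + 1) = 8*(6 + 1) = 8*7 = 56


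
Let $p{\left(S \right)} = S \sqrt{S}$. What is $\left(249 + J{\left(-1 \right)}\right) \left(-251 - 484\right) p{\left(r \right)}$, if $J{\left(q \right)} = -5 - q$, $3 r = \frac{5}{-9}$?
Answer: $\frac{300125 i \sqrt{15}}{81} \approx 14350.0 i$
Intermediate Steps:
$r = - \frac{5}{27}$ ($r = \frac{5 \frac{1}{-9}}{3} = \frac{5 \left(- \frac{1}{9}\right)}{3} = \frac{1}{3} \left(- \frac{5}{9}\right) = - \frac{5}{27} \approx -0.18519$)
$p{\left(S \right)} = S^{\frac{3}{2}}$
$\left(249 + J{\left(-1 \right)}\right) \left(-251 - 484\right) p{\left(r \right)} = \left(249 - 4\right) \left(-251 - 484\right) \left(- \frac{5}{27}\right)^{\frac{3}{2}} = \left(249 + \left(-5 + 1\right)\right) \left(-735\right) \left(- \frac{5 i \sqrt{15}}{243}\right) = \left(249 - 4\right) \left(-735\right) \left(- \frac{5 i \sqrt{15}}{243}\right) = 245 \left(-735\right) \left(- \frac{5 i \sqrt{15}}{243}\right) = - 180075 \left(- \frac{5 i \sqrt{15}}{243}\right) = \frac{300125 i \sqrt{15}}{81}$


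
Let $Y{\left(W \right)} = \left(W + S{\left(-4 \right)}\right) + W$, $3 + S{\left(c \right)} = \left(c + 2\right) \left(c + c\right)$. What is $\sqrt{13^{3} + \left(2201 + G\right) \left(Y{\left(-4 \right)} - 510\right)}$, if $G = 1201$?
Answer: $i \sqrt{1715813} \approx 1309.9 i$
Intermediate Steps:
$S{\left(c \right)} = -3 + 2 c \left(2 + c\right)$ ($S{\left(c \right)} = -3 + \left(c + 2\right) \left(c + c\right) = -3 + \left(2 + c\right) 2 c = -3 + 2 c \left(2 + c\right)$)
$Y{\left(W \right)} = 13 + 2 W$ ($Y{\left(W \right)} = \left(W + \left(-3 + 2 \left(-4\right)^{2} + 4 \left(-4\right)\right)\right) + W = \left(W - -13\right) + W = \left(W + 13\right) + W = \left(13 + W\right) + W = 13 + 2 W$)
$\sqrt{13^{3} + \left(2201 + G\right) \left(Y{\left(-4 \right)} - 510\right)} = \sqrt{13^{3} + \left(2201 + 1201\right) \left(\left(13 + 2 \left(-4\right)\right) - 510\right)} = \sqrt{2197 + 3402 \left(\left(13 - 8\right) - 510\right)} = \sqrt{2197 + 3402 \left(5 - 510\right)} = \sqrt{2197 + 3402 \left(-505\right)} = \sqrt{2197 - 1718010} = \sqrt{-1715813} = i \sqrt{1715813}$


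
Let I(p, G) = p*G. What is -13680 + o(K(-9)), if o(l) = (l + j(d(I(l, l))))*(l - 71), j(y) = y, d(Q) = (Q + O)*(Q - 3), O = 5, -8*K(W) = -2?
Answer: -12949051/1024 ≈ -12646.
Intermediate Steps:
K(W) = ¼ (K(W) = -⅛*(-2) = ¼)
I(p, G) = G*p
d(Q) = (-3 + Q)*(5 + Q) (d(Q) = (Q + 5)*(Q - 3) = (5 + Q)*(-3 + Q) = (-3 + Q)*(5 + Q))
o(l) = (-71 + l)*(-15 + l + l⁴ + 2*l²) (o(l) = (l + (-15 + (l*l)² + 2*(l*l)))*(l - 71) = (l + (-15 + (l²)² + 2*l²))*(-71 + l) = (l + (-15 + l⁴ + 2*l²))*(-71 + l) = (-15 + l + l⁴ + 2*l²)*(-71 + l) = (-71 + l)*(-15 + l + l⁴ + 2*l²))
-13680 + o(K(-9)) = -13680 + (1065 + (¼)⁵ - 141*(¼)² - 86*¼ - 71*(¼)⁴ + 2*(¼)³) = -13680 + (1065 + 1/1024 - 141*1/16 - 43/2 - 71*1/256 + 2*(1/64)) = -13680 + (1065 + 1/1024 - 141/16 - 43/2 - 71/256 + 1/32) = -13680 + 1059269/1024 = -12949051/1024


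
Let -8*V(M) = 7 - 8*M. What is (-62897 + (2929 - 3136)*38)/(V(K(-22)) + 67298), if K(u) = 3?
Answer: -566104/538401 ≈ -1.0515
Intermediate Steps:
V(M) = -7/8 + M (V(M) = -(7 - 8*M)/8 = -7/8 + M)
(-62897 + (2929 - 3136)*38)/(V(K(-22)) + 67298) = (-62897 + (2929 - 3136)*38)/((-7/8 + 3) + 67298) = (-62897 - 207*38)/(17/8 + 67298) = (-62897 - 7866)/(538401/8) = -70763*8/538401 = -566104/538401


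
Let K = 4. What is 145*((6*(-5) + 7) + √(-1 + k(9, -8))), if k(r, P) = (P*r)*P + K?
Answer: -3335 + 145*√579 ≈ 154.05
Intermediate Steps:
k(r, P) = 4 + r*P² (k(r, P) = (P*r)*P + 4 = r*P² + 4 = 4 + r*P²)
145*((6*(-5) + 7) + √(-1 + k(9, -8))) = 145*((6*(-5) + 7) + √(-1 + (4 + 9*(-8)²))) = 145*((-30 + 7) + √(-1 + (4 + 9*64))) = 145*(-23 + √(-1 + (4 + 576))) = 145*(-23 + √(-1 + 580)) = 145*(-23 + √579) = -3335 + 145*√579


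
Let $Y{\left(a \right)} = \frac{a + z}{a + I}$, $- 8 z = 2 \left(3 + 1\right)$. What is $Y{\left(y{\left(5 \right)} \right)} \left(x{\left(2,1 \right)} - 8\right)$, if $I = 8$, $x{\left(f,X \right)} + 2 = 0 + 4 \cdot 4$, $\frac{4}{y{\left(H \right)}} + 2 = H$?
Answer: $\frac{3}{14} \approx 0.21429$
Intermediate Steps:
$y{\left(H \right)} = \frac{4}{-2 + H}$
$z = -1$ ($z = - \frac{2 \left(3 + 1\right)}{8} = - \frac{2 \cdot 4}{8} = \left(- \frac{1}{8}\right) 8 = -1$)
$x{\left(f,X \right)} = 14$ ($x{\left(f,X \right)} = -2 + \left(0 + 4 \cdot 4\right) = -2 + \left(0 + 16\right) = -2 + 16 = 14$)
$Y{\left(a \right)} = \frac{-1 + a}{8 + a}$ ($Y{\left(a \right)} = \frac{a - 1}{a + 8} = \frac{-1 + a}{8 + a}$)
$Y{\left(y{\left(5 \right)} \right)} \left(x{\left(2,1 \right)} - 8\right) = \frac{-1 + \frac{4}{-2 + 5}}{8 + \frac{4}{-2 + 5}} \left(14 - 8\right) = \frac{-1 + \frac{4}{3}}{8 + \frac{4}{3}} \cdot 6 = \frac{1}{\frac{28}{3}} \cdot \frac{1}{3} \cdot 6 = \frac{3}{28} \cdot \frac{1}{3} \cdot 6 = \frac{1}{28} \cdot 6 = \frac{3}{14}$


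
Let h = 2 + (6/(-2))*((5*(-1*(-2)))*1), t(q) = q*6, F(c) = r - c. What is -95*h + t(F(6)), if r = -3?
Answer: 2606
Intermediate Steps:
F(c) = -3 - c
t(q) = 6*q
h = -28 (h = 2 + (6*(-½))*((5*2)*1) = 2 - 30 = -28)
-95*h + t(F(6)) = -95*(-28) + 6*(-3 - 1*6) = 2660 + 6*(-3 - 6) = 2660 + 6*(-9) = 2660 - 54 = 2606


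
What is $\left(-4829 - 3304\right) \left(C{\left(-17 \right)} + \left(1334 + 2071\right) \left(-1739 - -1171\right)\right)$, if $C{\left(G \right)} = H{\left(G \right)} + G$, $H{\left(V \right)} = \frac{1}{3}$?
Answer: $15729682870$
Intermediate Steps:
$H{\left(V \right)} = \frac{1}{3}$
$C{\left(G \right)} = \frac{1}{3} + G$
$\left(-4829 - 3304\right) \left(C{\left(-17 \right)} + \left(1334 + 2071\right) \left(-1739 - -1171\right)\right) = \left(-4829 - 3304\right) \left(\left(\frac{1}{3} - 17\right) + \left(1334 + 2071\right) \left(-1739 - -1171\right)\right) = - 8133 \left(- \frac{50}{3} + 3405 \left(-1739 + 1171\right)\right) = - 8133 \left(- \frac{50}{3} + 3405 \left(-568\right)\right) = - 8133 \left(- \frac{50}{3} - 1934040\right) = \left(-8133\right) \left(- \frac{5802170}{3}\right) = 15729682870$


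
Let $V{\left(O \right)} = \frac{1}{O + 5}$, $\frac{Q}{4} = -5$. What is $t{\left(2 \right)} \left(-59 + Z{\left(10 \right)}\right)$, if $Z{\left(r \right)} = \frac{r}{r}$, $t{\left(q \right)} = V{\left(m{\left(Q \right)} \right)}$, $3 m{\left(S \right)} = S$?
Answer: $\frac{174}{5} \approx 34.8$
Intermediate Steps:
$Q = -20$ ($Q = 4 \left(-5\right) = -20$)
$m{\left(S \right)} = \frac{S}{3}$
$V{\left(O \right)} = \frac{1}{5 + O}$
$t{\left(q \right)} = - \frac{3}{5}$ ($t{\left(q \right)} = \frac{1}{5 + \frac{1}{3} \left(-20\right)} = \frac{1}{5 - \frac{20}{3}} = \frac{1}{- \frac{5}{3}} = - \frac{3}{5}$)
$Z{\left(r \right)} = 1$
$t{\left(2 \right)} \left(-59 + Z{\left(10 \right)}\right) = - \frac{3 \left(-59 + 1\right)}{5} = \left(- \frac{3}{5}\right) \left(-58\right) = \frac{174}{5}$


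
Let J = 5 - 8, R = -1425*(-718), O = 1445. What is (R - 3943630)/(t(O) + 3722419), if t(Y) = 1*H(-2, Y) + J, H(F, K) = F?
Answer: -1460240/1861207 ≈ -0.78457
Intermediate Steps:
R = 1023150
J = -3
t(Y) = -5 (t(Y) = 1*(-2) - 3 = -2 - 3 = -5)
(R - 3943630)/(t(O) + 3722419) = (1023150 - 3943630)/(-5 + 3722419) = -2920480/3722414 = -2920480*1/3722414 = -1460240/1861207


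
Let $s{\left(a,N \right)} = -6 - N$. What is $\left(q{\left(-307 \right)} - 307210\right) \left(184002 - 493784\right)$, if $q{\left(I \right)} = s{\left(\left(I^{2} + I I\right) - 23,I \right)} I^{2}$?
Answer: $-8693021630898$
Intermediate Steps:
$q{\left(I \right)} = I^{2} \left(-6 - I\right)$ ($q{\left(I \right)} = \left(-6 - I\right) I^{2} = I^{2} \left(-6 - I\right)$)
$\left(q{\left(-307 \right)} - 307210\right) \left(184002 - 493784\right) = \left(\left(-307\right)^{2} \left(-6 - -307\right) - 307210\right) \left(184002 - 493784\right) = \left(94249 \left(-6 + 307\right) - 307210\right) \left(-309782\right) = \left(94249 \cdot 301 - 307210\right) \left(-309782\right) = \left(28368949 - 307210\right) \left(-309782\right) = 28061739 \left(-309782\right) = -8693021630898$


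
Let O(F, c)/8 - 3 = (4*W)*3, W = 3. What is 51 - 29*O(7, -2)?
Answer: -8997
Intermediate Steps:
O(F, c) = 312 (O(F, c) = 24 + 8*((4*3)*3) = 24 + 8*(12*3) = 24 + 8*36 = 24 + 288 = 312)
51 - 29*O(7, -2) = 51 - 29*312 = 51 - 9048 = -8997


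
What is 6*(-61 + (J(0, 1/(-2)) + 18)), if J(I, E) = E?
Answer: -261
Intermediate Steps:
6*(-61 + (J(0, 1/(-2)) + 18)) = 6*(-61 + (1/(-2) + 18)) = 6*(-61 + (-½ + 18)) = 6*(-61 + 35/2) = 6*(-87/2) = -261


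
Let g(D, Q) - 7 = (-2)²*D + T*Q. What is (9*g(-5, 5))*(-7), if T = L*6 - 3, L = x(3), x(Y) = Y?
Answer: -3906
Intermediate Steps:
L = 3
T = 15 (T = 3*6 - 3 = 18 - 3 = 15)
g(D, Q) = 7 + 4*D + 15*Q (g(D, Q) = 7 + ((-2)²*D + 15*Q) = 7 + (4*D + 15*Q) = 7 + 4*D + 15*Q)
(9*g(-5, 5))*(-7) = (9*(7 + 4*(-5) + 15*5))*(-7) = (9*(7 - 20 + 75))*(-7) = (9*62)*(-7) = 558*(-7) = -3906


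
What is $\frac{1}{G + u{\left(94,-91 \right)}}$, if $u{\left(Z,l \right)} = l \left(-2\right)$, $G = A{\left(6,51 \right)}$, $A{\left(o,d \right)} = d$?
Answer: $\frac{1}{233} \approx 0.0042918$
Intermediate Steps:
$G = 51$
$u{\left(Z,l \right)} = - 2 l$
$\frac{1}{G + u{\left(94,-91 \right)}} = \frac{1}{51 - -182} = \frac{1}{51 + 182} = \frac{1}{233}$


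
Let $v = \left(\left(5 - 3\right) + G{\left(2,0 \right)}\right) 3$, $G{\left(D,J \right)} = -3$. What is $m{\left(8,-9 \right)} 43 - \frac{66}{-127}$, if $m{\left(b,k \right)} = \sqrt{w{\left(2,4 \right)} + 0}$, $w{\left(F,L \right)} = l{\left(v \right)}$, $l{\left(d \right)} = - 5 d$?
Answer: $\frac{66}{127} + 43 \sqrt{15} \approx 167.06$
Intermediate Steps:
$v = -3$ ($v = \left(\left(5 - 3\right) - 3\right) 3 = \left(2 - 3\right) 3 = \left(-1\right) 3 = -3$)
$w{\left(F,L \right)} = 15$ ($w{\left(F,L \right)} = \left(-5\right) \left(-3\right) = 15$)
$m{\left(b,k \right)} = \sqrt{15}$ ($m{\left(b,k \right)} = \sqrt{15 + 0} = \sqrt{15}$)
$m{\left(8,-9 \right)} 43 - \frac{66}{-127} = \sqrt{15} \cdot 43 - \frac{66}{-127} = 43 \sqrt{15} - - \frac{66}{127} = 43 \sqrt{15} + \frac{66}{127} = \frac{66}{127} + 43 \sqrt{15}$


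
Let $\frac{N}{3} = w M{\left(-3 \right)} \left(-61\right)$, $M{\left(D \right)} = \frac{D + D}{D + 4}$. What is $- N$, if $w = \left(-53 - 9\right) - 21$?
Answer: $91134$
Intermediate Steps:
$M{\left(D \right)} = \frac{2 D}{4 + D}$
$w = -83$ ($w = -62 - 21 = -83$)
$N = -91134$ ($N = 3 - 83 \cdot 2 \left(-3\right) \frac{1}{4 - 3} \left(-61\right) = 3 - 83 \cdot 2 \left(-3\right) 1^{-1} \left(-61\right) = 3 - 83 \cdot 2 \left(-3\right) 1 \left(-61\right) = 3 \left(-83\right) \left(-6\right) \left(-61\right) = 3 \cdot 498 \left(-61\right) = 3 \left(-30378\right) = -91134$)
$- N = \left(-1\right) \left(-91134\right) = 91134$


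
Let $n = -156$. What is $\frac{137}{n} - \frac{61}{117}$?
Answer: $- \frac{655}{468} \approx -1.3996$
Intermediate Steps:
$\frac{137}{n} - \frac{61}{117} = \frac{137}{-156} - \frac{61}{117} = 137 \left(- \frac{1}{156}\right) - \frac{61}{117} = - \frac{137}{156} - \frac{61}{117} = - \frac{655}{468}$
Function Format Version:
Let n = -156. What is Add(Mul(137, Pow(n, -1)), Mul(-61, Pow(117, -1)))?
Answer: Rational(-655, 468) ≈ -1.3996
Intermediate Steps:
Add(Mul(137, Pow(n, -1)), Mul(-61, Pow(117, -1))) = Add(Mul(137, Pow(-156, -1)), Mul(-61, Pow(117, -1))) = Add(Mul(137, Rational(-1, 156)), Mul(-61, Rational(1, 117))) = Add(Rational(-137, 156), Rational(-61, 117)) = Rational(-655, 468)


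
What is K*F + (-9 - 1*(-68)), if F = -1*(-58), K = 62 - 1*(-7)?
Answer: 4061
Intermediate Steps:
K = 69 (K = 62 + 7 = 69)
F = 58
K*F + (-9 - 1*(-68)) = 69*58 + (-9 - 1*(-68)) = 4002 + (-9 + 68) = 4002 + 59 = 4061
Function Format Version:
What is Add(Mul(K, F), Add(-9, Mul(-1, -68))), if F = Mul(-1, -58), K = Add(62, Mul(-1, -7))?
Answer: 4061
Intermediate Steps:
K = 69 (K = Add(62, 7) = 69)
F = 58
Add(Mul(K, F), Add(-9, Mul(-1, -68))) = Add(Mul(69, 58), Add(-9, Mul(-1, -68))) = Add(4002, Add(-9, 68)) = Add(4002, 59) = 4061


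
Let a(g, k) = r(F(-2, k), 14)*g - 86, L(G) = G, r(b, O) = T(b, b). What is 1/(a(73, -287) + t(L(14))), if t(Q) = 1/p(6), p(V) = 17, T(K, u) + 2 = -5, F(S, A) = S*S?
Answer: -17/10148 ≈ -0.0016752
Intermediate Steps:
F(S, A) = S²
T(K, u) = -7 (T(K, u) = -2 - 5 = -7)
r(b, O) = -7
a(g, k) = -86 - 7*g (a(g, k) = -7*g - 86 = -86 - 7*g)
t(Q) = 1/17
1/(a(73, -287) + t(L(14))) = 1/((-86 - 7*73) + 1/17) = 1/((-86 - 511) + 1/17) = 1/(-597 + 1/17) = 1/(-10148/17) = -17/10148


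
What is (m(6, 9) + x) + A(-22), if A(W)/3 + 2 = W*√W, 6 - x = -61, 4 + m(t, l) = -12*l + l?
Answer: -42 - 66*I*√22 ≈ -42.0 - 309.57*I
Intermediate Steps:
m(t, l) = -4 - 11*l (m(t, l) = -4 + (-12*l + l) = -4 - 11*l)
x = 67 (x = 6 - 1*(-61) = 6 + 61 = 67)
A(W) = -6 + 3*W^(3/2) (A(W) = -6 + 3*(W*√W) = -6 + 3*W^(3/2))
(m(6, 9) + x) + A(-22) = ((-4 - 11*9) + 67) + (-6 + 3*(-22)^(3/2)) = ((-4 - 99) + 67) + (-6 + 3*(-22*I*√22)) = (-103 + 67) + (-6 - 66*I*√22) = -36 + (-6 - 66*I*√22) = -42 - 66*I*√22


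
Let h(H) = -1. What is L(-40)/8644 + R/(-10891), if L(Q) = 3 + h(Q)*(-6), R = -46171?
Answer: 399200143/94141804 ≈ 4.2404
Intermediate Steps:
L(Q) = 9 (L(Q) = 3 - 1*(-6) = 3 + 6 = 9)
L(-40)/8644 + R/(-10891) = 9/8644 - 46171/(-10891) = 9*(1/8644) - 46171*(-1/10891) = 9/8644 + 46171/10891 = 399200143/94141804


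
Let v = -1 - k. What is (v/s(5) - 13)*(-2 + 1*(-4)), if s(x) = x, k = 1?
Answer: 402/5 ≈ 80.400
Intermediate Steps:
v = -2 (v = -1 - 1*1 = -1 - 1 = -2)
(v/s(5) - 13)*(-2 + 1*(-4)) = (-2/5 - 13)*(-2 + 1*(-4)) = (-2*⅕ - 13)*(-2 - 4) = (-⅖ - 13)*(-6) = -67/5*(-6) = 402/5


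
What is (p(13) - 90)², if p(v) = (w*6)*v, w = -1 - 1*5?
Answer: 311364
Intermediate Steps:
w = -6 (w = -1 - 5 = -6)
p(v) = -36*v (p(v) = (-6*6)*v = -36*v)
(p(13) - 90)² = (-36*13 - 90)² = (-468 - 90)² = (-558)² = 311364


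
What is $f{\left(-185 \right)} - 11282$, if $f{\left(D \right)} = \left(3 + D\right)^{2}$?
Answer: $21842$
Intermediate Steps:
$f{\left(-185 \right)} - 11282 = \left(3 - 185\right)^{2} - 11282 = \left(-182\right)^{2} - 11282 = 33124 - 11282 = 21842$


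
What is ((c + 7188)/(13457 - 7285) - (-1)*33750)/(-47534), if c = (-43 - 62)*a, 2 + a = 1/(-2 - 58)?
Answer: -833249599/1173519392 ≈ -0.71004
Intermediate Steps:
a = -121/60 (a = -2 + 1/(-2 - 58) = -2 + 1/(-60) = -2 - 1/60 = -121/60 ≈ -2.0167)
c = 847/4 (c = (-43 - 62)*(-121/60) = -105*(-121/60) = 847/4 ≈ 211.75)
((c + 7188)/(13457 - 7285) - (-1)*33750)/(-47534) = ((847/4 + 7188)/(13457 - 7285) - (-1)*33750)/(-47534) = ((29599/4)/6172 - 1*(-33750))*(-1/47534) = ((29599/4)*(1/6172) + 33750)*(-1/47534) = (29599/24688 + 33750)*(-1/47534) = (833249599/24688)*(-1/47534) = -833249599/1173519392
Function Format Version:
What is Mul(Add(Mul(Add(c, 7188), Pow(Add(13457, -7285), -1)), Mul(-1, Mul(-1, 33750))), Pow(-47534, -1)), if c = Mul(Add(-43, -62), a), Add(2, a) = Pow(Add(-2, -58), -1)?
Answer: Rational(-833249599, 1173519392) ≈ -0.71004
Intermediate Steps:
a = Rational(-121, 60) (a = Add(-2, Pow(Add(-2, -58), -1)) = Add(-2, Pow(-60, -1)) = Add(-2, Rational(-1, 60)) = Rational(-121, 60) ≈ -2.0167)
c = Rational(847, 4) (c = Mul(Add(-43, -62), Rational(-121, 60)) = Mul(-105, Rational(-121, 60)) = Rational(847, 4) ≈ 211.75)
Mul(Add(Mul(Add(c, 7188), Pow(Add(13457, -7285), -1)), Mul(-1, Mul(-1, 33750))), Pow(-47534, -1)) = Mul(Add(Mul(Add(Rational(847, 4), 7188), Pow(Add(13457, -7285), -1)), Mul(-1, Mul(-1, 33750))), Pow(-47534, -1)) = Mul(Add(Mul(Rational(29599, 4), Pow(6172, -1)), Mul(-1, -33750)), Rational(-1, 47534)) = Mul(Add(Mul(Rational(29599, 4), Rational(1, 6172)), 33750), Rational(-1, 47534)) = Mul(Add(Rational(29599, 24688), 33750), Rational(-1, 47534)) = Mul(Rational(833249599, 24688), Rational(-1, 47534)) = Rational(-833249599, 1173519392)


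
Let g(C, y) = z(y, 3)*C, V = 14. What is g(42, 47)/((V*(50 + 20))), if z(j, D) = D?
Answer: 9/70 ≈ 0.12857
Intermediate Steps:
g(C, y) = 3*C
g(42, 47)/((V*(50 + 20))) = (3*42)/((14*(50 + 20))) = 126/((14*70)) = 126/980 = 126*(1/980) = 9/70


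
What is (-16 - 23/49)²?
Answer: 651249/2401 ≈ 271.24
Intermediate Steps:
(-16 - 23/49)² = (-807/49)² = 651249/2401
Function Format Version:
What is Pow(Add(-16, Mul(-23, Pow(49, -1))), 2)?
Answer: Rational(651249, 2401) ≈ 271.24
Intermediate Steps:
Pow(Add(-16, Mul(-23, Pow(49, -1))), 2) = Pow(Add(-16, Mul(-23, Rational(1, 49))), 2) = Pow(Add(-16, Rational(-23, 49)), 2) = Pow(Rational(-807, 49), 2) = Rational(651249, 2401)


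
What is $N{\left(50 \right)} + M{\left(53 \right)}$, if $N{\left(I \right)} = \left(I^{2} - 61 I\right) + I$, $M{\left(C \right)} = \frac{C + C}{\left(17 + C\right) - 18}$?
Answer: $- \frac{12947}{26} \approx -497.96$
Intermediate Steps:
$M{\left(C \right)} = \frac{2 C}{-1 + C}$
$N{\left(I \right)} = I^{2} - 60 I$
$N{\left(50 \right)} + M{\left(53 \right)} = 50 \left(-60 + 50\right) + 2 \cdot 53 \frac{1}{-1 + 53} = 50 \left(-10\right) + 2 \cdot 53 \cdot \frac{1}{52} = -500 + 2 \cdot 53 \cdot \frac{1}{52} = -500 + \frac{53}{26} = - \frac{12947}{26}$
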